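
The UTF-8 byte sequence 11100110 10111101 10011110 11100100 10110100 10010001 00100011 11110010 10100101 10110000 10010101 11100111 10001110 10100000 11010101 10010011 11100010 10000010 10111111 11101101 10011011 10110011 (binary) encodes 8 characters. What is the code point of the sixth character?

U+0553

Offset 0: leading byte 0xE6 = 11100110 → 3-byte char #1 = E6 BD 9E.
Offset 3: leading byte 0xE4 = 11100100 → 3-byte char #2 = E4 B4 91.
Offset 6: leading byte 0x23 = 00100011 → 1-byte char #3 = 23.
Offset 7: leading byte 0xF2 = 11110010 → 4-byte char #4 = F2 A5 B0 95.
Offset 11: leading byte 0xE7 = 11100111 → 3-byte char #5 = E7 8E A0.
Offset 14: leading byte 0xD5 = 11010101 → 2-byte char #6 = D5 93.
Leading byte 0xD5 = 11010101 matches 110xxxxx → 2-byte sequence.
Byte 1: 0xD5 = 11010101, payload 10101 (5 bits).
Byte 2: 0x93 = 10010011 (10xxxxxx ✓), payload 010011.
Concatenate: 10101010011 = 0x553 (11 bits → U+0553).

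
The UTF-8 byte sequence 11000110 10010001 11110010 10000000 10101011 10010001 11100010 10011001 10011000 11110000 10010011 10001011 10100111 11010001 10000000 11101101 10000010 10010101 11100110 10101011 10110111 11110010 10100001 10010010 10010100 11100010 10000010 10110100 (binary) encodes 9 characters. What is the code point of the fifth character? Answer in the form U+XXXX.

U+0440

Offset 0: leading byte 0xC6 = 11000110 → 2-byte char #1 = C6 91.
Offset 2: leading byte 0xF2 = 11110010 → 4-byte char #2 = F2 80 AB 91.
Offset 6: leading byte 0xE2 = 11100010 → 3-byte char #3 = E2 99 98.
Offset 9: leading byte 0xF0 = 11110000 → 4-byte char #4 = F0 93 8B A7.
Offset 13: leading byte 0xD1 = 11010001 → 2-byte char #5 = D1 80.
Leading byte 0xD1 = 11010001 matches 110xxxxx → 2-byte sequence.
Byte 1: 0xD1 = 11010001, payload 10001 (5 bits).
Byte 2: 0x80 = 10000000 (10xxxxxx ✓), payload 000000.
Concatenate: 10001000000 = 0x440 (11 bits → U+0440).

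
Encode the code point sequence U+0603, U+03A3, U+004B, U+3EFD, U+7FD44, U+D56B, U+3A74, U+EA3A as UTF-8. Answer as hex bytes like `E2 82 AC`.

U+0603: 2-byte form → D8 83.
U+03A3: 2-byte form → CE A3.
U+004B: 1-byte form → 4B.
U+3EFD: 3-byte form → E3 BB BD.
U+7FD44: 4-byte form → F1 BF B5 84.
U+D56B: 3-byte form → ED 95 AB.
U+3A74: 3-byte form → E3 A9 B4.
U+EA3A: 3-byte form → EE A8 BA.
Concatenated (21 bytes): D8 83 CE A3 4B E3 BB BD F1 BF B5 84 ED 95 AB E3 A9 B4 EE A8 BA.

D8 83 CE A3 4B E3 BB BD F1 BF B5 84 ED 95 AB E3 A9 B4 EE A8 BA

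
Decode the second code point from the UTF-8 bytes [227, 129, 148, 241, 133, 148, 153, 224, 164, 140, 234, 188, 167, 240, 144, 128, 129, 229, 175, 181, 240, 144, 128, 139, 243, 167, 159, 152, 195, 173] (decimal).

U+45519

Offset 0: leading byte 0xE3 = 11100011 → 3-byte char #1 = E3 81 94.
Offset 3: leading byte 0xF1 = 11110001 → 4-byte char #2 = F1 85 94 99.
Leading byte 0xF1 = 11110001 matches 11110xxx → 4-byte sequence.
Byte 1: 0xF1 = 11110001, payload 001 (3 bits).
Byte 2: 0x85 = 10000101 (10xxxxxx ✓), payload 000101.
Byte 3: 0x94 = 10010100 (10xxxxxx ✓), payload 010100.
Byte 4: 0x99 = 10011001 (10xxxxxx ✓), payload 011001.
Concatenate: 001000101010100011001 = 0x45519 (21 bits → U+45519).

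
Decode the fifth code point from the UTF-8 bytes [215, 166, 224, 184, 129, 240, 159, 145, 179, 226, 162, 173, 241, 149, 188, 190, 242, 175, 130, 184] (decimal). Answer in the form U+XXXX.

Offset 0: leading byte 0xD7 = 11010111 → 2-byte char #1 = D7 A6.
Offset 2: leading byte 0xE0 = 11100000 → 3-byte char #2 = E0 B8 81.
Offset 5: leading byte 0xF0 = 11110000 → 4-byte char #3 = F0 9F 91 B3.
Offset 9: leading byte 0xE2 = 11100010 → 3-byte char #4 = E2 A2 AD.
Offset 12: leading byte 0xF1 = 11110001 → 4-byte char #5 = F1 95 BC BE.
Leading byte 0xF1 = 11110001 matches 11110xxx → 4-byte sequence.
Byte 1: 0xF1 = 11110001, payload 001 (3 bits).
Byte 2: 0x95 = 10010101 (10xxxxxx ✓), payload 010101.
Byte 3: 0xBC = 10111100 (10xxxxxx ✓), payload 111100.
Byte 4: 0xBE = 10111110 (10xxxxxx ✓), payload 111110.
Concatenate: 001010101111100111110 = 0x55F3E (21 bits → U+55F3E).

U+55F3E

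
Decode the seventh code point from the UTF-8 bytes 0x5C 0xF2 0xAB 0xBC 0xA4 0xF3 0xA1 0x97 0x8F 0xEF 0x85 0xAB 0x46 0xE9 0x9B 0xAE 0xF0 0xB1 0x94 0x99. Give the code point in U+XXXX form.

Offset 0: leading byte 0x5C = 01011100 → 1-byte char #1 = 5C.
Offset 1: leading byte 0xF2 = 11110010 → 4-byte char #2 = F2 AB BC A4.
Offset 5: leading byte 0xF3 = 11110011 → 4-byte char #3 = F3 A1 97 8F.
Offset 9: leading byte 0xEF = 11101111 → 3-byte char #4 = EF 85 AB.
Offset 12: leading byte 0x46 = 01000110 → 1-byte char #5 = 46.
Offset 13: leading byte 0xE9 = 11101001 → 3-byte char #6 = E9 9B AE.
Offset 16: leading byte 0xF0 = 11110000 → 4-byte char #7 = F0 B1 94 99.
Leading byte 0xF0 = 11110000 matches 11110xxx → 4-byte sequence.
Byte 1: 0xF0 = 11110000, payload 000 (3 bits).
Byte 2: 0xB1 = 10110001 (10xxxxxx ✓), payload 110001.
Byte 3: 0x94 = 10010100 (10xxxxxx ✓), payload 010100.
Byte 4: 0x99 = 10011001 (10xxxxxx ✓), payload 011001.
Concatenate: 000110001010100011001 = 0x31519 (21 bits → U+31519).

U+31519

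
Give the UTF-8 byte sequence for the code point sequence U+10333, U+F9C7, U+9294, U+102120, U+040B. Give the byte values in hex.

F0 90 8C B3 EF A7 87 E9 8A 94 F4 82 84 A0 D0 8B

U+10333: 4-byte form → F0 90 8C B3.
U+F9C7: 3-byte form → EF A7 87.
U+9294: 3-byte form → E9 8A 94.
U+102120: 4-byte form → F4 82 84 A0.
U+040B: 2-byte form → D0 8B.
Concatenated (16 bytes): F0 90 8C B3 EF A7 87 E9 8A 94 F4 82 84 A0 D0 8B.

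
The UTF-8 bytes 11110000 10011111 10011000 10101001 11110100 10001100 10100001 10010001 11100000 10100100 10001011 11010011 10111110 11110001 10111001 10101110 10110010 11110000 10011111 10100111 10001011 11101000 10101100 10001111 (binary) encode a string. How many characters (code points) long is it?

Byte at offset 0: 0xF0 = 11110000 → 4-byte char (#1). Advance 4.
Byte at offset 4: 0xF4 = 11110100 → 4-byte char (#2). Advance 4.
Byte at offset 8: 0xE0 = 11100000 → 3-byte char (#3). Advance 3.
Byte at offset 11: 0xD3 = 11010011 → 2-byte char (#4). Advance 2.
Byte at offset 13: 0xF1 = 11110001 → 4-byte char (#5). Advance 4.
Byte at offset 17: 0xF0 = 11110000 → 4-byte char (#6). Advance 4.
Byte at offset 21: 0xE8 = 11101000 → 3-byte char (#7). Advance 3.
Reached end at offset 24 after 7 code points.

7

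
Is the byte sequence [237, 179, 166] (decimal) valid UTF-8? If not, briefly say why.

invalid (encodes a surrogate (U+D800–U+DFFF))

Structurally a 3-byte sequence; payload = 0xDCE6.
But 0xDCE6 is in U+D800–U+DFFF, the surrogate range. Surrogates are not Unicode scalar values and are forbidden in UTF-8.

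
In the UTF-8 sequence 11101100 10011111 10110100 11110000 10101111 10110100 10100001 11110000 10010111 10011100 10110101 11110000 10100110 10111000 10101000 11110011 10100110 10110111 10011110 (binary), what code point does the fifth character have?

Offset 0: leading byte 0xEC = 11101100 → 3-byte char #1 = EC 9F B4.
Offset 3: leading byte 0xF0 = 11110000 → 4-byte char #2 = F0 AF B4 A1.
Offset 7: leading byte 0xF0 = 11110000 → 4-byte char #3 = F0 97 9C B5.
Offset 11: leading byte 0xF0 = 11110000 → 4-byte char #4 = F0 A6 B8 A8.
Offset 15: leading byte 0xF3 = 11110011 → 4-byte char #5 = F3 A6 B7 9E.
Leading byte 0xF3 = 11110011 matches 11110xxx → 4-byte sequence.
Byte 1: 0xF3 = 11110011, payload 011 (3 bits).
Byte 2: 0xA6 = 10100110 (10xxxxxx ✓), payload 100110.
Byte 3: 0xB7 = 10110111 (10xxxxxx ✓), payload 110111.
Byte 4: 0x9E = 10011110 (10xxxxxx ✓), payload 011110.
Concatenate: 011100110110111011110 = 0xE6DDE (21 bits → U+E6DDE).

U+E6DDE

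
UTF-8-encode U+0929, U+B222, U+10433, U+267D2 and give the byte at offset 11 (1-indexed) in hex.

0xF0

1-indexed offset 11 is 0-indexed offset 10.
U+0929 → 3-byte form E0 A4 A9 at offsets 0–2.
U+B222 → 3-byte form EB 88 A2 at offsets 3–5.
U+10433 → 4-byte form F0 90 90 B3 at offsets 6–9.
U+267D2 → 4-byte form F0 A6 9F 92 at offsets 10–13.
Offset 10 falls in char 4's range; it's byte 1 of F0 A6 9F 92 = 0xF0.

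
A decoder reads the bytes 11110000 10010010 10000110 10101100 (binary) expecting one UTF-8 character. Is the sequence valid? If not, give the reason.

Leading byte 0xF0 = 11110000 → 4-byte form.
Continuation bytes 0x92=10010010, 0x86=10000110, 0xAC=10101100 all match 10xxxxxx.
Decoded value 0x121AC is ≥ 0x10000 (shortest form) and not a surrogate.

valid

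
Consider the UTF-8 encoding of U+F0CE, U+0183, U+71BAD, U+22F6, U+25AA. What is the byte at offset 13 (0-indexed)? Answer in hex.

U+F0CE → 3-byte form EF 83 8E at offsets 0–2.
U+0183 → 2-byte form C6 83 at offsets 3–4.
U+71BAD → 4-byte form F1 B1 AE AD at offsets 5–8.
U+22F6 → 3-byte form E2 8B B6 at offsets 9–11.
U+25AA → 3-byte form E2 96 AA at offsets 12–14.
Offset 13 falls in char 5's range; it's byte 2 of E2 96 AA = 0x96.

0x96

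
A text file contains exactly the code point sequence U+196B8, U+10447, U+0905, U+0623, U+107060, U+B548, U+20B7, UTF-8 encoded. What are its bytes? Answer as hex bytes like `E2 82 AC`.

F0 99 9A B8 F0 90 91 87 E0 A4 85 D8 A3 F4 87 81 A0 EB 95 88 E2 82 B7

U+196B8: 4-byte form → F0 99 9A B8.
U+10447: 4-byte form → F0 90 91 87.
U+0905: 3-byte form → E0 A4 85.
U+0623: 2-byte form → D8 A3.
U+107060: 4-byte form → F4 87 81 A0.
U+B548: 3-byte form → EB 95 88.
U+20B7: 3-byte form → E2 82 B7.
Concatenated (23 bytes): F0 99 9A B8 F0 90 91 87 E0 A4 85 D8 A3 F4 87 81 A0 EB 95 88 E2 82 B7.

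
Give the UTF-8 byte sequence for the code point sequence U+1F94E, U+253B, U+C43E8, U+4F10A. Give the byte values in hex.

U+1F94E: 4-byte form → F0 9F A5 8E.
U+253B: 3-byte form → E2 94 BB.
U+C43E8: 4-byte form → F3 84 8F A8.
U+4F10A: 4-byte form → F1 8F 84 8A.
Concatenated (15 bytes): F0 9F A5 8E E2 94 BB F3 84 8F A8 F1 8F 84 8A.

F0 9F A5 8E E2 94 BB F3 84 8F A8 F1 8F 84 8A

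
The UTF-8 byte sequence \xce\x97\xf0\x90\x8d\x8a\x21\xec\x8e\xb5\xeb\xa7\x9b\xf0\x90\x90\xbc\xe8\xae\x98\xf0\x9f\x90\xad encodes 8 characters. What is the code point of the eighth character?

Offset 0: leading byte 0xCE = 11001110 → 2-byte char #1 = CE 97.
Offset 2: leading byte 0xF0 = 11110000 → 4-byte char #2 = F0 90 8D 8A.
Offset 6: leading byte 0x21 = 00100001 → 1-byte char #3 = 21.
Offset 7: leading byte 0xEC = 11101100 → 3-byte char #4 = EC 8E B5.
Offset 10: leading byte 0xEB = 11101011 → 3-byte char #5 = EB A7 9B.
Offset 13: leading byte 0xF0 = 11110000 → 4-byte char #6 = F0 90 90 BC.
Offset 17: leading byte 0xE8 = 11101000 → 3-byte char #7 = E8 AE 98.
Offset 20: leading byte 0xF0 = 11110000 → 4-byte char #8 = F0 9F 90 AD.
Leading byte 0xF0 = 11110000 matches 11110xxx → 4-byte sequence.
Byte 1: 0xF0 = 11110000, payload 000 (3 bits).
Byte 2: 0x9F = 10011111 (10xxxxxx ✓), payload 011111.
Byte 3: 0x90 = 10010000 (10xxxxxx ✓), payload 010000.
Byte 4: 0xAD = 10101101 (10xxxxxx ✓), payload 101101.
Concatenate: 000011111010000101101 = 0x1F42D (21 bits → U+1F42D).

U+1F42D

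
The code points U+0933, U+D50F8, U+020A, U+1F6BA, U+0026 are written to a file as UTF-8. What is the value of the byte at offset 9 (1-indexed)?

1-indexed offset 9 is 0-indexed offset 8.
U+0933 → 3-byte form E0 A4 B3 at offsets 0–2.
U+D50F8 → 4-byte form F3 95 83 B8 at offsets 3–6.
U+020A → 2-byte form C8 8A at offsets 7–8.
Offset 8 falls in char 3's range; it's byte 2 of C8 8A = 0x8A.

0x8A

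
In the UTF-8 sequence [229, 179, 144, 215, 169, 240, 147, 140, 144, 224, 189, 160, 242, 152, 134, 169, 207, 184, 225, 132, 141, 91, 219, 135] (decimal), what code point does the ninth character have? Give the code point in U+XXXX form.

Offset 0: leading byte 0xE5 = 11100101 → 3-byte char #1 = E5 B3 90.
Offset 3: leading byte 0xD7 = 11010111 → 2-byte char #2 = D7 A9.
Offset 5: leading byte 0xF0 = 11110000 → 4-byte char #3 = F0 93 8C 90.
Offset 9: leading byte 0xE0 = 11100000 → 3-byte char #4 = E0 BD A0.
Offset 12: leading byte 0xF2 = 11110010 → 4-byte char #5 = F2 98 86 A9.
Offset 16: leading byte 0xCF = 11001111 → 2-byte char #6 = CF B8.
Offset 18: leading byte 0xE1 = 11100001 → 3-byte char #7 = E1 84 8D.
Offset 21: leading byte 0x5B = 01011011 → 1-byte char #8 = 5B.
Offset 22: leading byte 0xDB = 11011011 → 2-byte char #9 = DB 87.
Leading byte 0xDB = 11011011 matches 110xxxxx → 2-byte sequence.
Byte 1: 0xDB = 11011011, payload 11011 (5 bits).
Byte 2: 0x87 = 10000111 (10xxxxxx ✓), payload 000111.
Concatenate: 11011000111 = 0x6C7 (11 bits → U+06C7).

U+06C7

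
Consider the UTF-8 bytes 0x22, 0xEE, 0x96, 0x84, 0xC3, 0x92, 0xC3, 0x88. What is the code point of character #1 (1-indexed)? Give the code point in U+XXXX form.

Offset 0: leading byte 0x22 = 00100010 → 1-byte char #1 = 22.
Leading byte 0x22 = 00100010 matches 0xxxxxxx → 1-byte sequence.
Byte 1: 0x22 = 00100010, payload 0100010 (7 bits).
Concatenate: 0100010 = 0x22 (7 bits → U+0022).

U+0022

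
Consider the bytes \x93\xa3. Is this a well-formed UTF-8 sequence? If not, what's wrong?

Byte 0x93 = 10010011 has the form 10xxxxxx — a continuation byte — but there is no preceding leading byte.

invalid (continuation byte with no leading byte)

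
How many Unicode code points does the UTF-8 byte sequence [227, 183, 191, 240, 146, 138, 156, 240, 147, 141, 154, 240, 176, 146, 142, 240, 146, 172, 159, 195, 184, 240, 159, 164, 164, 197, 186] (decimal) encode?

Byte at offset 0: 0xE3 = 11100011 → 3-byte char (#1). Advance 3.
Byte at offset 3: 0xF0 = 11110000 → 4-byte char (#2). Advance 4.
Byte at offset 7: 0xF0 = 11110000 → 4-byte char (#3). Advance 4.
Byte at offset 11: 0xF0 = 11110000 → 4-byte char (#4). Advance 4.
Byte at offset 15: 0xF0 = 11110000 → 4-byte char (#5). Advance 4.
Byte at offset 19: 0xC3 = 11000011 → 2-byte char (#6). Advance 2.
Byte at offset 21: 0xF0 = 11110000 → 4-byte char (#7). Advance 4.
Byte at offset 25: 0xC5 = 11000101 → 2-byte char (#8). Advance 2.
Reached end at offset 27 after 8 code points.

8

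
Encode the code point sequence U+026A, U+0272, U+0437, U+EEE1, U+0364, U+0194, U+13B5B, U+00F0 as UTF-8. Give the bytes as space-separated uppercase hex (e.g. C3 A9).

U+026A: 2-byte form → C9 AA.
U+0272: 2-byte form → C9 B2.
U+0437: 2-byte form → D0 B7.
U+EEE1: 3-byte form → EE BB A1.
U+0364: 2-byte form → CD A4.
U+0194: 2-byte form → C6 94.
U+13B5B: 4-byte form → F0 93 AD 9B.
U+00F0: 2-byte form → C3 B0.
Concatenated (19 bytes): C9 AA C9 B2 D0 B7 EE BB A1 CD A4 C6 94 F0 93 AD 9B C3 B0.

C9 AA C9 B2 D0 B7 EE BB A1 CD A4 C6 94 F0 93 AD 9B C3 B0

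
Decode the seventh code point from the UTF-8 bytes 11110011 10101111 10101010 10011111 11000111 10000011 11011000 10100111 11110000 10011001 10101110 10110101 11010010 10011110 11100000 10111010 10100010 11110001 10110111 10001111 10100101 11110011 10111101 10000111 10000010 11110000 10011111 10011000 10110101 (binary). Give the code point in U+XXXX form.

Offset 0: leading byte 0xF3 = 11110011 → 4-byte char #1 = F3 AF AA 9F.
Offset 4: leading byte 0xC7 = 11000111 → 2-byte char #2 = C7 83.
Offset 6: leading byte 0xD8 = 11011000 → 2-byte char #3 = D8 A7.
Offset 8: leading byte 0xF0 = 11110000 → 4-byte char #4 = F0 99 AE B5.
Offset 12: leading byte 0xD2 = 11010010 → 2-byte char #5 = D2 9E.
Offset 14: leading byte 0xE0 = 11100000 → 3-byte char #6 = E0 BA A2.
Offset 17: leading byte 0xF1 = 11110001 → 4-byte char #7 = F1 B7 8F A5.
Leading byte 0xF1 = 11110001 matches 11110xxx → 4-byte sequence.
Byte 1: 0xF1 = 11110001, payload 001 (3 bits).
Byte 2: 0xB7 = 10110111 (10xxxxxx ✓), payload 110111.
Byte 3: 0x8F = 10001111 (10xxxxxx ✓), payload 001111.
Byte 4: 0xA5 = 10100101 (10xxxxxx ✓), payload 100101.
Concatenate: 001110111001111100101 = 0x773E5 (21 bits → U+773E5).

U+773E5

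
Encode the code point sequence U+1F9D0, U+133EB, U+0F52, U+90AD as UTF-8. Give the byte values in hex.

F0 9F A7 90 F0 93 8F AB E0 BD 92 E9 82 AD

U+1F9D0: 4-byte form → F0 9F A7 90.
U+133EB: 4-byte form → F0 93 8F AB.
U+0F52: 3-byte form → E0 BD 92.
U+90AD: 3-byte form → E9 82 AD.
Concatenated (14 bytes): F0 9F A7 90 F0 93 8F AB E0 BD 92 E9 82 AD.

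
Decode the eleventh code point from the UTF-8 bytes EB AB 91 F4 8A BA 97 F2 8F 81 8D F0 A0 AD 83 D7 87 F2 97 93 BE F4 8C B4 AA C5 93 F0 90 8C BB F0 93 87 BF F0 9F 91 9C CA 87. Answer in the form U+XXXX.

U+1F45C

Offset 0: leading byte 0xEB = 11101011 → 3-byte char #1 = EB AB 91.
Offset 3: leading byte 0xF4 = 11110100 → 4-byte char #2 = F4 8A BA 97.
Offset 7: leading byte 0xF2 = 11110010 → 4-byte char #3 = F2 8F 81 8D.
Offset 11: leading byte 0xF0 = 11110000 → 4-byte char #4 = F0 A0 AD 83.
Offset 15: leading byte 0xD7 = 11010111 → 2-byte char #5 = D7 87.
Offset 17: leading byte 0xF2 = 11110010 → 4-byte char #6 = F2 97 93 BE.
Offset 21: leading byte 0xF4 = 11110100 → 4-byte char #7 = F4 8C B4 AA.
Offset 25: leading byte 0xC5 = 11000101 → 2-byte char #8 = C5 93.
Offset 27: leading byte 0xF0 = 11110000 → 4-byte char #9 = F0 90 8C BB.
Offset 31: leading byte 0xF0 = 11110000 → 4-byte char #10 = F0 93 87 BF.
Offset 35: leading byte 0xF0 = 11110000 → 4-byte char #11 = F0 9F 91 9C.
Leading byte 0xF0 = 11110000 matches 11110xxx → 4-byte sequence.
Byte 1: 0xF0 = 11110000, payload 000 (3 bits).
Byte 2: 0x9F = 10011111 (10xxxxxx ✓), payload 011111.
Byte 3: 0x91 = 10010001 (10xxxxxx ✓), payload 010001.
Byte 4: 0x9C = 10011100 (10xxxxxx ✓), payload 011100.
Concatenate: 000011111010001011100 = 0x1F45C (21 bits → U+1F45C).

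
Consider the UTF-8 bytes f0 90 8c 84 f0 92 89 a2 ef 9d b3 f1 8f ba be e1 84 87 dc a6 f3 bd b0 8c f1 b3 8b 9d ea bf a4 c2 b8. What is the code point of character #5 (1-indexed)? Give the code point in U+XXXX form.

Offset 0: leading byte 0xF0 = 11110000 → 4-byte char #1 = F0 90 8C 84.
Offset 4: leading byte 0xF0 = 11110000 → 4-byte char #2 = F0 92 89 A2.
Offset 8: leading byte 0xEF = 11101111 → 3-byte char #3 = EF 9D B3.
Offset 11: leading byte 0xF1 = 11110001 → 4-byte char #4 = F1 8F BA BE.
Offset 15: leading byte 0xE1 = 11100001 → 3-byte char #5 = E1 84 87.
Leading byte 0xE1 = 11100001 matches 1110xxxx → 3-byte sequence.
Byte 1: 0xE1 = 11100001, payload 0001 (4 bits).
Byte 2: 0x84 = 10000100 (10xxxxxx ✓), payload 000100.
Byte 3: 0x87 = 10000111 (10xxxxxx ✓), payload 000111.
Concatenate: 0001000100000111 = 0x1107 (16 bits → U+1107).

U+1107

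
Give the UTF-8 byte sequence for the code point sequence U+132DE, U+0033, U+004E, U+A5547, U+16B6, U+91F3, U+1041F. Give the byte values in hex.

F0 93 8B 9E 33 4E F2 A5 95 87 E1 9A B6 E9 87 B3 F0 90 90 9F

U+132DE: 4-byte form → F0 93 8B 9E.
U+0033: 1-byte form → 33.
U+004E: 1-byte form → 4E.
U+A5547: 4-byte form → F2 A5 95 87.
U+16B6: 3-byte form → E1 9A B6.
U+91F3: 3-byte form → E9 87 B3.
U+1041F: 4-byte form → F0 90 90 9F.
Concatenated (20 bytes): F0 93 8B 9E 33 4E F2 A5 95 87 E1 9A B6 E9 87 B3 F0 90 90 9F.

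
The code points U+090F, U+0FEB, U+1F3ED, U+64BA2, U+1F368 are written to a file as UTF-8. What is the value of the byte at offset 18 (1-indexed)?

0xA8

1-indexed offset 18 is 0-indexed offset 17.
U+090F → 3-byte form E0 A4 8F at offsets 0–2.
U+0FEB → 3-byte form E0 BF AB at offsets 3–5.
U+1F3ED → 4-byte form F0 9F 8F AD at offsets 6–9.
U+64BA2 → 4-byte form F1 A4 AE A2 at offsets 10–13.
U+1F368 → 4-byte form F0 9F 8D A8 at offsets 14–17.
Offset 17 falls in char 5's range; it's byte 4 of F0 9F 8D A8 = 0xA8.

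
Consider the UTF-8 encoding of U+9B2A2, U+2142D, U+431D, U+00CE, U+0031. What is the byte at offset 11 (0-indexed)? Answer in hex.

U+9B2A2 → 4-byte form F2 9B 8A A2 at offsets 0–3.
U+2142D → 4-byte form F0 A1 90 AD at offsets 4–7.
U+431D → 3-byte form E4 8C 9D at offsets 8–10.
U+00CE → 2-byte form C3 8E at offsets 11–12.
Offset 11 falls in char 4's range; it's byte 1 of C3 8E = 0xC3.

0xC3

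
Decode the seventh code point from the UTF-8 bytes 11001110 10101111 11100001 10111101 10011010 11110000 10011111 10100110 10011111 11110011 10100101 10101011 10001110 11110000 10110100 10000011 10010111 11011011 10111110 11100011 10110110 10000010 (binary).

U+3D82

Offset 0: leading byte 0xCE = 11001110 → 2-byte char #1 = CE AF.
Offset 2: leading byte 0xE1 = 11100001 → 3-byte char #2 = E1 BD 9A.
Offset 5: leading byte 0xF0 = 11110000 → 4-byte char #3 = F0 9F A6 9F.
Offset 9: leading byte 0xF3 = 11110011 → 4-byte char #4 = F3 A5 AB 8E.
Offset 13: leading byte 0xF0 = 11110000 → 4-byte char #5 = F0 B4 83 97.
Offset 17: leading byte 0xDB = 11011011 → 2-byte char #6 = DB BE.
Offset 19: leading byte 0xE3 = 11100011 → 3-byte char #7 = E3 B6 82.
Leading byte 0xE3 = 11100011 matches 1110xxxx → 3-byte sequence.
Byte 1: 0xE3 = 11100011, payload 0011 (4 bits).
Byte 2: 0xB6 = 10110110 (10xxxxxx ✓), payload 110110.
Byte 3: 0x82 = 10000010 (10xxxxxx ✓), payload 000010.
Concatenate: 0011110110000010 = 0x3D82 (16 bits → U+3D82).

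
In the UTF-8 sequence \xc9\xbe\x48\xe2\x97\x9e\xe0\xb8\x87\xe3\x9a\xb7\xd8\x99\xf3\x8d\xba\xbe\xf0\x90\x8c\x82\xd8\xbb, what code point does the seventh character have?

U+CDEBE

Offset 0: leading byte 0xC9 = 11001001 → 2-byte char #1 = C9 BE.
Offset 2: leading byte 0x48 = 01001000 → 1-byte char #2 = 48.
Offset 3: leading byte 0xE2 = 11100010 → 3-byte char #3 = E2 97 9E.
Offset 6: leading byte 0xE0 = 11100000 → 3-byte char #4 = E0 B8 87.
Offset 9: leading byte 0xE3 = 11100011 → 3-byte char #5 = E3 9A B7.
Offset 12: leading byte 0xD8 = 11011000 → 2-byte char #6 = D8 99.
Offset 14: leading byte 0xF3 = 11110011 → 4-byte char #7 = F3 8D BA BE.
Leading byte 0xF3 = 11110011 matches 11110xxx → 4-byte sequence.
Byte 1: 0xF3 = 11110011, payload 011 (3 bits).
Byte 2: 0x8D = 10001101 (10xxxxxx ✓), payload 001101.
Byte 3: 0xBA = 10111010 (10xxxxxx ✓), payload 111010.
Byte 4: 0xBE = 10111110 (10xxxxxx ✓), payload 111110.
Concatenate: 011001101111010111110 = 0xCDEBE (21 bits → U+CDEBE).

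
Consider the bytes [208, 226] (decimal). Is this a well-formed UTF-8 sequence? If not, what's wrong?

invalid (non-continuation byte where continuation expected)

Leading byte 0xD0 = 11010000 → 2-byte form.
Byte 2 is 0xE2 = 11100010, which is not 10xxxxxx — expected a continuation byte.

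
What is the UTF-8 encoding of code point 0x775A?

U+775A = 0x775A = 30554 decimal. In range U+0800–U+FFFF → 3-byte form: 1110xxxx 10xxxxxx 10xxxxxx.
Binary (16 bits): 0111011101011010.
Split 4+6+6: 0111 | 011101 | 011010.
Byte 1: 11100111 = 0xE7.
Byte 2: 10011101 = 0x9D.
Byte 3: 10011010 = 0x9A.

E7 9D 9A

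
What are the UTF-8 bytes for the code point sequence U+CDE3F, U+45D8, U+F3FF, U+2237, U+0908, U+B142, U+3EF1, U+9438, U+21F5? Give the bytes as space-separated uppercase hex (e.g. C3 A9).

U+CDE3F: 4-byte form → F3 8D B8 BF.
U+45D8: 3-byte form → E4 97 98.
U+F3FF: 3-byte form → EF 8F BF.
U+2237: 3-byte form → E2 88 B7.
U+0908: 3-byte form → E0 A4 88.
U+B142: 3-byte form → EB 85 82.
U+3EF1: 3-byte form → E3 BB B1.
U+9438: 3-byte form → E9 90 B8.
U+21F5: 3-byte form → E2 87 B5.
Concatenated (28 bytes): F3 8D B8 BF E4 97 98 EF 8F BF E2 88 B7 E0 A4 88 EB 85 82 E3 BB B1 E9 90 B8 E2 87 B5.

F3 8D B8 BF E4 97 98 EF 8F BF E2 88 B7 E0 A4 88 EB 85 82 E3 BB B1 E9 90 B8 E2 87 B5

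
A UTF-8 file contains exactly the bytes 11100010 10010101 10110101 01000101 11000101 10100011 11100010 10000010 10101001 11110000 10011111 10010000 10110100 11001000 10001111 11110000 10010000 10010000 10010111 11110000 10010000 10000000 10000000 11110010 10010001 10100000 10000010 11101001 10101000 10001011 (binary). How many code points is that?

10

Byte at offset 0: 0xE2 = 11100010 → 3-byte char (#1). Advance 3.
Byte at offset 3: 0x45 = 01000101 → 1-byte char (#2). Advance 1.
Byte at offset 4: 0xC5 = 11000101 → 2-byte char (#3). Advance 2.
Byte at offset 6: 0xE2 = 11100010 → 3-byte char (#4). Advance 3.
Byte at offset 9: 0xF0 = 11110000 → 4-byte char (#5). Advance 4.
Byte at offset 13: 0xC8 = 11001000 → 2-byte char (#6). Advance 2.
Byte at offset 15: 0xF0 = 11110000 → 4-byte char (#7). Advance 4.
Byte at offset 19: 0xF0 = 11110000 → 4-byte char (#8). Advance 4.
Byte at offset 23: 0xF2 = 11110010 → 4-byte char (#9). Advance 4.
Byte at offset 27: 0xE9 = 11101001 → 3-byte char (#10). Advance 3.
Reached end at offset 30 after 10 code points.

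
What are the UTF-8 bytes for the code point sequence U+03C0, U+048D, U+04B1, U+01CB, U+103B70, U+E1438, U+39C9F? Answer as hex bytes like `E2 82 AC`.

CF 80 D2 8D D2 B1 C7 8B F4 83 AD B0 F3 A1 90 B8 F0 B9 B2 9F

U+03C0: 2-byte form → CF 80.
U+048D: 2-byte form → D2 8D.
U+04B1: 2-byte form → D2 B1.
U+01CB: 2-byte form → C7 8B.
U+103B70: 4-byte form → F4 83 AD B0.
U+E1438: 4-byte form → F3 A1 90 B8.
U+39C9F: 4-byte form → F0 B9 B2 9F.
Concatenated (20 bytes): CF 80 D2 8D D2 B1 C7 8B F4 83 AD B0 F3 A1 90 B8 F0 B9 B2 9F.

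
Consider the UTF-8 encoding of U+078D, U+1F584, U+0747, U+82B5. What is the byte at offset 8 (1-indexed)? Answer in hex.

1-indexed offset 8 is 0-indexed offset 7.
U+078D → 2-byte form DE 8D at offsets 0–1.
U+1F584 → 4-byte form F0 9F 96 84 at offsets 2–5.
U+0747 → 2-byte form DD 87 at offsets 6–7.
Offset 7 falls in char 3's range; it's byte 2 of DD 87 = 0x87.

0x87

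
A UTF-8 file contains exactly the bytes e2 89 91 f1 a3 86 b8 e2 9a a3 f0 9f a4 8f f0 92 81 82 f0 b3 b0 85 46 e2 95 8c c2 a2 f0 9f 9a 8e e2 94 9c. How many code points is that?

11

Byte at offset 0: 0xE2 = 11100010 → 3-byte char (#1). Advance 3.
Byte at offset 3: 0xF1 = 11110001 → 4-byte char (#2). Advance 4.
Byte at offset 7: 0xE2 = 11100010 → 3-byte char (#3). Advance 3.
Byte at offset 10: 0xF0 = 11110000 → 4-byte char (#4). Advance 4.
Byte at offset 14: 0xF0 = 11110000 → 4-byte char (#5). Advance 4.
Byte at offset 18: 0xF0 = 11110000 → 4-byte char (#6). Advance 4.
Byte at offset 22: 0x46 = 01000110 → 1-byte char (#7). Advance 1.
Byte at offset 23: 0xE2 = 11100010 → 3-byte char (#8). Advance 3.
Byte at offset 26: 0xC2 = 11000010 → 2-byte char (#9). Advance 2.
Byte at offset 28: 0xF0 = 11110000 → 4-byte char (#10). Advance 4.
Byte at offset 32: 0xE2 = 11100010 → 3-byte char (#11). Advance 3.
Reached end at offset 35 after 11 code points.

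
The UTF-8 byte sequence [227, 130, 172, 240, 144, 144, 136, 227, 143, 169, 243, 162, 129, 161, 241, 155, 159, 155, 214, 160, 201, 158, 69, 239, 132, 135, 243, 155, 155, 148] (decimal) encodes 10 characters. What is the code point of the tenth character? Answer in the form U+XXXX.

Offset 0: leading byte 0xE3 = 11100011 → 3-byte char #1 = E3 82 AC.
Offset 3: leading byte 0xF0 = 11110000 → 4-byte char #2 = F0 90 90 88.
Offset 7: leading byte 0xE3 = 11100011 → 3-byte char #3 = E3 8F A9.
Offset 10: leading byte 0xF3 = 11110011 → 4-byte char #4 = F3 A2 81 A1.
Offset 14: leading byte 0xF1 = 11110001 → 4-byte char #5 = F1 9B 9F 9B.
Offset 18: leading byte 0xD6 = 11010110 → 2-byte char #6 = D6 A0.
Offset 20: leading byte 0xC9 = 11001001 → 2-byte char #7 = C9 9E.
Offset 22: leading byte 0x45 = 01000101 → 1-byte char #8 = 45.
Offset 23: leading byte 0xEF = 11101111 → 3-byte char #9 = EF 84 87.
Offset 26: leading byte 0xF3 = 11110011 → 4-byte char #10 = F3 9B 9B 94.
Leading byte 0xF3 = 11110011 matches 11110xxx → 4-byte sequence.
Byte 1: 0xF3 = 11110011, payload 011 (3 bits).
Byte 2: 0x9B = 10011011 (10xxxxxx ✓), payload 011011.
Byte 3: 0x9B = 10011011 (10xxxxxx ✓), payload 011011.
Byte 4: 0x94 = 10010100 (10xxxxxx ✓), payload 010100.
Concatenate: 011011011011011010100 = 0xDB6D4 (21 bits → U+DB6D4).

U+DB6D4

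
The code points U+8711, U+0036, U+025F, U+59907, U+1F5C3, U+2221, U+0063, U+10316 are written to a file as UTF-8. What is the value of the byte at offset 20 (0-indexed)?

0x8C

U+8711 → 3-byte form E8 9C 91 at offsets 0–2.
U+0036 → 1-byte form 36 at offsets 3–3.
U+025F → 2-byte form C9 9F at offsets 4–5.
U+59907 → 4-byte form F1 99 A4 87 at offsets 6–9.
U+1F5C3 → 4-byte form F0 9F 97 83 at offsets 10–13.
U+2221 → 3-byte form E2 88 A1 at offsets 14–16.
U+0063 → 1-byte form 63 at offsets 17–17.
U+10316 → 4-byte form F0 90 8C 96 at offsets 18–21.
Offset 20 falls in char 8's range; it's byte 3 of F0 90 8C 96 = 0x8C.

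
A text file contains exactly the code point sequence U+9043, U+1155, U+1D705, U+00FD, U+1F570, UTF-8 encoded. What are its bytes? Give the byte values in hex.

U+9043: 3-byte form → E9 81 83.
U+1155: 3-byte form → E1 85 95.
U+1D705: 4-byte form → F0 9D 9C 85.
U+00FD: 2-byte form → C3 BD.
U+1F570: 4-byte form → F0 9F 95 B0.
Concatenated (16 bytes): E9 81 83 E1 85 95 F0 9D 9C 85 C3 BD F0 9F 95 B0.

E9 81 83 E1 85 95 F0 9D 9C 85 C3 BD F0 9F 95 B0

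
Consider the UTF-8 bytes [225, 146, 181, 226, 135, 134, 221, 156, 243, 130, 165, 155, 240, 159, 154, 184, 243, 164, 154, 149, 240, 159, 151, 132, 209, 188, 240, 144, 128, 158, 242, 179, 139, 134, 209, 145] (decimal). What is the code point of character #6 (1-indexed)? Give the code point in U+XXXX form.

U+E4695

Offset 0: leading byte 0xE1 = 11100001 → 3-byte char #1 = E1 92 B5.
Offset 3: leading byte 0xE2 = 11100010 → 3-byte char #2 = E2 87 86.
Offset 6: leading byte 0xDD = 11011101 → 2-byte char #3 = DD 9C.
Offset 8: leading byte 0xF3 = 11110011 → 4-byte char #4 = F3 82 A5 9B.
Offset 12: leading byte 0xF0 = 11110000 → 4-byte char #5 = F0 9F 9A B8.
Offset 16: leading byte 0xF3 = 11110011 → 4-byte char #6 = F3 A4 9A 95.
Leading byte 0xF3 = 11110011 matches 11110xxx → 4-byte sequence.
Byte 1: 0xF3 = 11110011, payload 011 (3 bits).
Byte 2: 0xA4 = 10100100 (10xxxxxx ✓), payload 100100.
Byte 3: 0x9A = 10011010 (10xxxxxx ✓), payload 011010.
Byte 4: 0x95 = 10010101 (10xxxxxx ✓), payload 010101.
Concatenate: 011100100011010010101 = 0xE4695 (21 bits → U+E4695).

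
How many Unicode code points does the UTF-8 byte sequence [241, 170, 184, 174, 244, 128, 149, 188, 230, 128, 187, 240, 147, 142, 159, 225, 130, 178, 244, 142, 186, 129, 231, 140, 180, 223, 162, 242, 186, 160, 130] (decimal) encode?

9

Byte at offset 0: 0xF1 = 11110001 → 4-byte char (#1). Advance 4.
Byte at offset 4: 0xF4 = 11110100 → 4-byte char (#2). Advance 4.
Byte at offset 8: 0xE6 = 11100110 → 3-byte char (#3). Advance 3.
Byte at offset 11: 0xF0 = 11110000 → 4-byte char (#4). Advance 4.
Byte at offset 15: 0xE1 = 11100001 → 3-byte char (#5). Advance 3.
Byte at offset 18: 0xF4 = 11110100 → 4-byte char (#6). Advance 4.
Byte at offset 22: 0xE7 = 11100111 → 3-byte char (#7). Advance 3.
Byte at offset 25: 0xDF = 11011111 → 2-byte char (#8). Advance 2.
Byte at offset 27: 0xF2 = 11110010 → 4-byte char (#9). Advance 4.
Reached end at offset 31 after 9 code points.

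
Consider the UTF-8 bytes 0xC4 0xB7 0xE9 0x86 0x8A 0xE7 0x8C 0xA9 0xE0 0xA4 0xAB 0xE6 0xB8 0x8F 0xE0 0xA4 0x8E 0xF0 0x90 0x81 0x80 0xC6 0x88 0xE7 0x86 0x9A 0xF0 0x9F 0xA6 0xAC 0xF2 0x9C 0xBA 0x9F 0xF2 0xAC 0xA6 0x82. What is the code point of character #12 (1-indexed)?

Offset 0: leading byte 0xC4 = 11000100 → 2-byte char #1 = C4 B7.
Offset 2: leading byte 0xE9 = 11101001 → 3-byte char #2 = E9 86 8A.
Offset 5: leading byte 0xE7 = 11100111 → 3-byte char #3 = E7 8C A9.
Offset 8: leading byte 0xE0 = 11100000 → 3-byte char #4 = E0 A4 AB.
Offset 11: leading byte 0xE6 = 11100110 → 3-byte char #5 = E6 B8 8F.
Offset 14: leading byte 0xE0 = 11100000 → 3-byte char #6 = E0 A4 8E.
Offset 17: leading byte 0xF0 = 11110000 → 4-byte char #7 = F0 90 81 80.
Offset 21: leading byte 0xC6 = 11000110 → 2-byte char #8 = C6 88.
Offset 23: leading byte 0xE7 = 11100111 → 3-byte char #9 = E7 86 9A.
Offset 26: leading byte 0xF0 = 11110000 → 4-byte char #10 = F0 9F A6 AC.
Offset 30: leading byte 0xF2 = 11110010 → 4-byte char #11 = F2 9C BA 9F.
Offset 34: leading byte 0xF2 = 11110010 → 4-byte char #12 = F2 AC A6 82.
Leading byte 0xF2 = 11110010 matches 11110xxx → 4-byte sequence.
Byte 1: 0xF2 = 11110010, payload 010 (3 bits).
Byte 2: 0xAC = 10101100 (10xxxxxx ✓), payload 101100.
Byte 3: 0xA6 = 10100110 (10xxxxxx ✓), payload 100110.
Byte 4: 0x82 = 10000010 (10xxxxxx ✓), payload 000010.
Concatenate: 010101100100110000010 = 0xAC982 (21 bits → U+AC982).

U+AC982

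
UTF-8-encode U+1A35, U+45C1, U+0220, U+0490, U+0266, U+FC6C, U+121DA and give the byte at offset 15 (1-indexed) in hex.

1-indexed offset 15 is 0-indexed offset 14.
U+1A35 → 3-byte form E1 A8 B5 at offsets 0–2.
U+45C1 → 3-byte form E4 97 81 at offsets 3–5.
U+0220 → 2-byte form C8 A0 at offsets 6–7.
U+0490 → 2-byte form D2 90 at offsets 8–9.
U+0266 → 2-byte form C9 A6 at offsets 10–11.
U+FC6C → 3-byte form EF B1 AC at offsets 12–14.
Offset 14 falls in char 6's range; it's byte 3 of EF B1 AC = 0xAC.

0xAC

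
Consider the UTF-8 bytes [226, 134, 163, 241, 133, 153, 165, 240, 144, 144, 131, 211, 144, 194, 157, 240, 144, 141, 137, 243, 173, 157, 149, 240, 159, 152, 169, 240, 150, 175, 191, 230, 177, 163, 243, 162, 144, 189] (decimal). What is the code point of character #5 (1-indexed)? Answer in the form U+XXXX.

Offset 0: leading byte 0xE2 = 11100010 → 3-byte char #1 = E2 86 A3.
Offset 3: leading byte 0xF1 = 11110001 → 4-byte char #2 = F1 85 99 A5.
Offset 7: leading byte 0xF0 = 11110000 → 4-byte char #3 = F0 90 90 83.
Offset 11: leading byte 0xD3 = 11010011 → 2-byte char #4 = D3 90.
Offset 13: leading byte 0xC2 = 11000010 → 2-byte char #5 = C2 9D.
Leading byte 0xC2 = 11000010 matches 110xxxxx → 2-byte sequence.
Byte 1: 0xC2 = 11000010, payload 00010 (5 bits).
Byte 2: 0x9D = 10011101 (10xxxxxx ✓), payload 011101.
Concatenate: 00010011101 = 0x9D (11 bits → U+009D).

U+009D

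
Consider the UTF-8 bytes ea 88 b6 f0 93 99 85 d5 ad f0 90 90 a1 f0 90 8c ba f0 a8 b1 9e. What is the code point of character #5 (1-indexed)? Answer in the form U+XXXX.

Offset 0: leading byte 0xEA = 11101010 → 3-byte char #1 = EA 88 B6.
Offset 3: leading byte 0xF0 = 11110000 → 4-byte char #2 = F0 93 99 85.
Offset 7: leading byte 0xD5 = 11010101 → 2-byte char #3 = D5 AD.
Offset 9: leading byte 0xF0 = 11110000 → 4-byte char #4 = F0 90 90 A1.
Offset 13: leading byte 0xF0 = 11110000 → 4-byte char #5 = F0 90 8C BA.
Leading byte 0xF0 = 11110000 matches 11110xxx → 4-byte sequence.
Byte 1: 0xF0 = 11110000, payload 000 (3 bits).
Byte 2: 0x90 = 10010000 (10xxxxxx ✓), payload 010000.
Byte 3: 0x8C = 10001100 (10xxxxxx ✓), payload 001100.
Byte 4: 0xBA = 10111010 (10xxxxxx ✓), payload 111010.
Concatenate: 000010000001100111010 = 0x1033A (21 bits → U+1033A).

U+1033A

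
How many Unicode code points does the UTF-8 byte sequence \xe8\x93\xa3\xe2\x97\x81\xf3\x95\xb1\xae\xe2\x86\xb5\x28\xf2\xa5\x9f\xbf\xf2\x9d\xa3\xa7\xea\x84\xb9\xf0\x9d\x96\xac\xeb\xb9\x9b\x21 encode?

Byte at offset 0: 0xE8 = 11101000 → 3-byte char (#1). Advance 3.
Byte at offset 3: 0xE2 = 11100010 → 3-byte char (#2). Advance 3.
Byte at offset 6: 0xF3 = 11110011 → 4-byte char (#3). Advance 4.
Byte at offset 10: 0xE2 = 11100010 → 3-byte char (#4). Advance 3.
Byte at offset 13: 0x28 = 00101000 → 1-byte char (#5). Advance 1.
Byte at offset 14: 0xF2 = 11110010 → 4-byte char (#6). Advance 4.
Byte at offset 18: 0xF2 = 11110010 → 4-byte char (#7). Advance 4.
Byte at offset 22: 0xEA = 11101010 → 3-byte char (#8). Advance 3.
Byte at offset 25: 0xF0 = 11110000 → 4-byte char (#9). Advance 4.
Byte at offset 29: 0xEB = 11101011 → 3-byte char (#10). Advance 3.
Byte at offset 32: 0x21 = 00100001 → 1-byte char (#11). Advance 1.
Reached end at offset 33 after 11 code points.

11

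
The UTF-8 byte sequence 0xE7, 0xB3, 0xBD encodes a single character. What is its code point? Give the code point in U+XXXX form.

U+7CFD

Leading byte 0xE7 = 11100111 matches 1110xxxx → 3-byte sequence.
Byte 1: 0xE7 = 11100111, payload 0111 (4 bits).
Byte 2: 0xB3 = 10110011 (10xxxxxx ✓), payload 110011.
Byte 3: 0xBD = 10111101 (10xxxxxx ✓), payload 111101.
Concatenate: 0111110011111101 = 0x7CFD (16 bits → U+7CFD).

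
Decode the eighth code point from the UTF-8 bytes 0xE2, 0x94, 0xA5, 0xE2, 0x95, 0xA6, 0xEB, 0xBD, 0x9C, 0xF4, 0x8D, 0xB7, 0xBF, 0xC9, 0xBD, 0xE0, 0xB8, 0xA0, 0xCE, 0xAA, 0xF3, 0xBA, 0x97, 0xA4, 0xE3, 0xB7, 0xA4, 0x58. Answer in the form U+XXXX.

U+FA5E4

Offset 0: leading byte 0xE2 = 11100010 → 3-byte char #1 = E2 94 A5.
Offset 3: leading byte 0xE2 = 11100010 → 3-byte char #2 = E2 95 A6.
Offset 6: leading byte 0xEB = 11101011 → 3-byte char #3 = EB BD 9C.
Offset 9: leading byte 0xF4 = 11110100 → 4-byte char #4 = F4 8D B7 BF.
Offset 13: leading byte 0xC9 = 11001001 → 2-byte char #5 = C9 BD.
Offset 15: leading byte 0xE0 = 11100000 → 3-byte char #6 = E0 B8 A0.
Offset 18: leading byte 0xCE = 11001110 → 2-byte char #7 = CE AA.
Offset 20: leading byte 0xF3 = 11110011 → 4-byte char #8 = F3 BA 97 A4.
Leading byte 0xF3 = 11110011 matches 11110xxx → 4-byte sequence.
Byte 1: 0xF3 = 11110011, payload 011 (3 bits).
Byte 2: 0xBA = 10111010 (10xxxxxx ✓), payload 111010.
Byte 3: 0x97 = 10010111 (10xxxxxx ✓), payload 010111.
Byte 4: 0xA4 = 10100100 (10xxxxxx ✓), payload 100100.
Concatenate: 011111010010111100100 = 0xFA5E4 (21 bits → U+FA5E4).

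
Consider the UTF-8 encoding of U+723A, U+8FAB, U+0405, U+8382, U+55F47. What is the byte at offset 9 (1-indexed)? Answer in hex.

0xE8

1-indexed offset 9 is 0-indexed offset 8.
U+723A → 3-byte form E7 88 BA at offsets 0–2.
U+8FAB → 3-byte form E8 BE AB at offsets 3–5.
U+0405 → 2-byte form D0 85 at offsets 6–7.
U+8382 → 3-byte form E8 8E 82 at offsets 8–10.
Offset 8 falls in char 4's range; it's byte 1 of E8 8E 82 = 0xE8.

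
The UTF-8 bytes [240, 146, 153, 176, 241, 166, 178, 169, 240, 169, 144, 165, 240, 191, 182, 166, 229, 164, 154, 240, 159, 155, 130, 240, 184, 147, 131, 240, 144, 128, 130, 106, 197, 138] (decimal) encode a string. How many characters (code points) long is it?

Byte at offset 0: 0xF0 = 11110000 → 4-byte char (#1). Advance 4.
Byte at offset 4: 0xF1 = 11110001 → 4-byte char (#2). Advance 4.
Byte at offset 8: 0xF0 = 11110000 → 4-byte char (#3). Advance 4.
Byte at offset 12: 0xF0 = 11110000 → 4-byte char (#4). Advance 4.
Byte at offset 16: 0xE5 = 11100101 → 3-byte char (#5). Advance 3.
Byte at offset 19: 0xF0 = 11110000 → 4-byte char (#6). Advance 4.
Byte at offset 23: 0xF0 = 11110000 → 4-byte char (#7). Advance 4.
Byte at offset 27: 0xF0 = 11110000 → 4-byte char (#8). Advance 4.
Byte at offset 31: 0x6A = 01101010 → 1-byte char (#9). Advance 1.
Byte at offset 32: 0xC5 = 11000101 → 2-byte char (#10). Advance 2.
Reached end at offset 34 after 10 code points.

10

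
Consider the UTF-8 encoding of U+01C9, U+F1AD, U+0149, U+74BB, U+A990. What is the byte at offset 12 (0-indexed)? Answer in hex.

0x90

U+01C9 → 2-byte form C7 89 at offsets 0–1.
U+F1AD → 3-byte form EF 86 AD at offsets 2–4.
U+0149 → 2-byte form C5 89 at offsets 5–6.
U+74BB → 3-byte form E7 92 BB at offsets 7–9.
U+A990 → 3-byte form EA A6 90 at offsets 10–12.
Offset 12 falls in char 5's range; it's byte 3 of EA A6 90 = 0x90.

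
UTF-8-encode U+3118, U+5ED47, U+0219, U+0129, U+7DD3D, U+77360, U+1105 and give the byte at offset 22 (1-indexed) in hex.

0x85

1-indexed offset 22 is 0-indexed offset 21.
U+3118 → 3-byte form E3 84 98 at offsets 0–2.
U+5ED47 → 4-byte form F1 9E B5 87 at offsets 3–6.
U+0219 → 2-byte form C8 99 at offsets 7–8.
U+0129 → 2-byte form C4 A9 at offsets 9–10.
U+7DD3D → 4-byte form F1 BD B4 BD at offsets 11–14.
U+77360 → 4-byte form F1 B7 8D A0 at offsets 15–18.
U+1105 → 3-byte form E1 84 85 at offsets 19–21.
Offset 21 falls in char 7's range; it's byte 3 of E1 84 85 = 0x85.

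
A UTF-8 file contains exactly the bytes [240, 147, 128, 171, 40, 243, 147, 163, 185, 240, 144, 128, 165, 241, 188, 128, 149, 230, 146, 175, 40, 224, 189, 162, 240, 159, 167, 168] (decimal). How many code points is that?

9

Byte at offset 0: 0xF0 = 11110000 → 4-byte char (#1). Advance 4.
Byte at offset 4: 0x28 = 00101000 → 1-byte char (#2). Advance 1.
Byte at offset 5: 0xF3 = 11110011 → 4-byte char (#3). Advance 4.
Byte at offset 9: 0xF0 = 11110000 → 4-byte char (#4). Advance 4.
Byte at offset 13: 0xF1 = 11110001 → 4-byte char (#5). Advance 4.
Byte at offset 17: 0xE6 = 11100110 → 3-byte char (#6). Advance 3.
Byte at offset 20: 0x28 = 00101000 → 1-byte char (#7). Advance 1.
Byte at offset 21: 0xE0 = 11100000 → 3-byte char (#8). Advance 3.
Byte at offset 24: 0xF0 = 11110000 → 4-byte char (#9). Advance 4.
Reached end at offset 28 after 9 code points.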